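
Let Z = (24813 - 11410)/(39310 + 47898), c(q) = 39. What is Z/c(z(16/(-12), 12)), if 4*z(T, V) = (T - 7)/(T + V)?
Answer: 1031/261624 ≈ 0.0039408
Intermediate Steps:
z(T, V) = (-7 + T)/(4*(T + V)) (z(T, V) = ((T - 7)/(T + V))/4 = ((-7 + T)/(T + V))/4 = (-7 + T)/(4*(T + V)))
Z = 13403/87208 ≈ 0.15369
Z/c(z(16/(-12), 12)) = (13403/87208)/39 = (13403/87208)*(1/39) = 1031/261624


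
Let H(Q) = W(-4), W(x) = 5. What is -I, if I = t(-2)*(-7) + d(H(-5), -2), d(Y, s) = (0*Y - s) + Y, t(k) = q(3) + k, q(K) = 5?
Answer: 14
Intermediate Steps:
H(Q) = 5
t(k) = 5 + k
d(Y, s) = Y - s (d(Y, s) = (0 - s) + Y = -s + Y = Y - s)
I = -14 (I = (5 - 2)*(-7) + (5 - 1*(-2)) = 3*(-7) + (5 + 2) = -21 + 7 = -14)
-I = -1*(-14) = 14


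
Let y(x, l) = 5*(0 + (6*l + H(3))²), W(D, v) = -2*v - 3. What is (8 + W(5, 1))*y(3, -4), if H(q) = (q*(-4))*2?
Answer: 34560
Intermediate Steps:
H(q) = -8*q (H(q) = -4*q*2 = -8*q)
W(D, v) = -3 - 2*v
y(x, l) = 5*(-24 + 6*l)² (y(x, l) = 5*(0 + (6*l - 8*3)²) = 5*(0 + (6*l - 24)²) = 5*(0 + (-24 + 6*l)²) = 5*(-24 + 6*l)²)
(8 + W(5, 1))*y(3, -4) = (8 + (-3 - 2*1))*(180*(-4 - 4)²) = (8 + (-3 - 2))*(180*(-8)²) = (8 - 5)*(180*64) = 3*11520 = 34560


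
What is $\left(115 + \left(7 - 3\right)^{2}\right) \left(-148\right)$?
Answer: $-19388$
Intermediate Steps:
$\left(115 + \left(7 - 3\right)^{2}\right) \left(-148\right) = \left(115 + 4^{2}\right) \left(-148\right) = \left(115 + 16\right) \left(-148\right) = 131 \left(-148\right) = -19388$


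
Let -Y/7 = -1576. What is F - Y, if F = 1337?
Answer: -9695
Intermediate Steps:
Y = 11032 (Y = -7*(-1576) = 11032)
F - Y = 1337 - 1*11032 = 1337 - 11032 = -9695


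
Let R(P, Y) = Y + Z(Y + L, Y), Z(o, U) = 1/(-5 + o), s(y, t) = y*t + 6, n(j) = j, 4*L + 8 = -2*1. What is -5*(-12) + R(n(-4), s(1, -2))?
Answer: 446/7 ≈ 63.714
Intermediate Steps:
L = -5/2 (L = -2 + (-2*1)/4 = -2 + (1/4)*(-2) = -2 - 1/2 = -5/2 ≈ -2.5000)
s(y, t) = 6 + t*y (s(y, t) = t*y + 6 = 6 + t*y)
R(P, Y) = Y + 1/(-15/2 + Y) (R(P, Y) = Y + 1/(-5 + (Y - 5/2)) = Y + 1/(-5 + (-5/2 + Y)) = Y + 1/(-15/2 + Y))
-5*(-12) + R(n(-4), s(1, -2)) = -5*(-12) + (2 + (6 - 2*1)*(-15 + 2*(6 - 2*1)))/(-15 + 2*(6 - 2*1)) = 60 + (2 + (6 - 2)*(-15 + 2*(6 - 2)))/(-15 + 2*(6 - 2)) = 60 + (2 + 4*(-15 + 2*4))/(-15 + 2*4) = 60 + (2 + 4*(-15 + 8))/(-15 + 8) = 60 + (2 + 4*(-7))/(-7) = 60 - (2 - 28)/7 = 60 - 1/7*(-26) = 60 + 26/7 = 446/7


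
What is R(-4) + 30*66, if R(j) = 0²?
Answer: 1980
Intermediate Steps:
R(j) = 0
R(-4) + 30*66 = 0 + 30*66 = 0 + 1980 = 1980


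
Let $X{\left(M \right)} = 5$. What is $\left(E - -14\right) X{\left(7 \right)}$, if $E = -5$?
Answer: $45$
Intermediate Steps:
$\left(E - -14\right) X{\left(7 \right)} = \left(-5 - -14\right) 5 = \left(-5 + 14\right) 5 = 9 \cdot 5 = 45$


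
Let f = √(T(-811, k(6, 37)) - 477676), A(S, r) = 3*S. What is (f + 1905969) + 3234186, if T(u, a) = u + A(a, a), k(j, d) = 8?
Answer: 5140155 + I*√478463 ≈ 5.1402e+6 + 691.71*I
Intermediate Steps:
T(u, a) = u + 3*a
f = I*√478463 (f = √((-811 + 3*8) - 477676) = √((-811 + 24) - 477676) = √(-787 - 477676) = √(-478463) = I*√478463 ≈ 691.71*I)
(f + 1905969) + 3234186 = (I*√478463 + 1905969) + 3234186 = (1905969 + I*√478463) + 3234186 = 5140155 + I*√478463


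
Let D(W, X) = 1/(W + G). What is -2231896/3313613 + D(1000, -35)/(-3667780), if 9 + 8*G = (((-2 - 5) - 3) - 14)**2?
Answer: -17532587201054466/26029980272865595 ≈ -0.67355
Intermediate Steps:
G = 567/8 (G = -9/8 + (((-2 - 5) - 3) - 14)**2/8 = -9/8 + ((-7 - 3) - 14)**2/8 = -9/8 + (-10 - 14)**2/8 = -9/8 + (1/8)*(-24)**2 = -9/8 + (1/8)*576 = -9/8 + 72 = 567/8 ≈ 70.875)
D(W, X) = 1/(567/8 + W) (D(W, X) = 1/(W + 567/8) = 1/(567/8 + W))
-2231896/3313613 + D(1000, -35)/(-3667780) = -2231896/3313613 + (8/(567 + 8*1000))/(-3667780) = -2231896*1/3313613 + (8/(567 + 8000))*(-1/3667780) = -2231896/3313613 + (8/8567)*(-1/3667780) = -2231896/3313613 - 2/7855467815 = -17532587201054466/26029980272865595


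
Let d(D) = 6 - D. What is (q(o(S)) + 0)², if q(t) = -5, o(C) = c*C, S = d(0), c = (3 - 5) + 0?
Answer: 25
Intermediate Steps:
c = -2 (c = -2 + 0 = -2)
S = 6 (S = 6 - 1*0 = 6 + 0 = 6)
o(C) = -2*C
(q(o(S)) + 0)² = (-5 + 0)² = (-5)² = 25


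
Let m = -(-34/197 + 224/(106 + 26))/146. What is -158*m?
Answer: 782890/474573 ≈ 1.6497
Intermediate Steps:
m = -4955/474573 (m = -(-34*1/197 + 224/132)/146 = -(-34/197 + 224*(1/132))/146 = -(-34/197 + 56/33)/146 = -9910/(6501*146) = -1*4955/474573 = -4955/474573 ≈ -0.010441)
-158*m = -158*(-4955/474573) = 782890/474573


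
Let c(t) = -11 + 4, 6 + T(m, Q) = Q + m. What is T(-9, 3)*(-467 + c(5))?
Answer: 5688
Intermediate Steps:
T(m, Q) = -6 + Q + m (T(m, Q) = -6 + (Q + m) = -6 + Q + m)
c(t) = -7
T(-9, 3)*(-467 + c(5)) = (-6 + 3 - 9)*(-467 - 7) = -12*(-474) = 5688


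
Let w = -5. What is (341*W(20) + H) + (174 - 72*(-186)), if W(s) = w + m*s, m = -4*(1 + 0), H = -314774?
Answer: -330193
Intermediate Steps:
m = -4 (m = -4*1 = -4)
W(s) = -5 - 4*s
(341*W(20) + H) + (174 - 72*(-186)) = (341*(-5 - 4*20) - 314774) + (174 - 72*(-186)) = (341*(-5 - 80) - 314774) + (174 + 13392) = (341*(-85) - 314774) + 13566 = (-28985 - 314774) + 13566 = -343759 + 13566 = -330193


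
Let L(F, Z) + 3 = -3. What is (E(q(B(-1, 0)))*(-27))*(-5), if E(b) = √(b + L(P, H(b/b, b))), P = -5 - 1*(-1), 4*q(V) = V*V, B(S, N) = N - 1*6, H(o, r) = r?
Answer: 135*√3 ≈ 233.83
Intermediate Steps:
B(S, N) = -6 + N (B(S, N) = N - 6 = -6 + N)
q(V) = V²/4 (q(V) = (V*V)/4 = V²/4)
P = -4 (P = -5 + 1 = -4)
L(F, Z) = -6 (L(F, Z) = -3 - 3 = -6)
E(b) = √(-6 + b) (E(b) = √(b - 6) = √(-6 + b))
(E(q(B(-1, 0)))*(-27))*(-5) = (√(-6 + (-6 + 0)²/4)*(-27))*(-5) = (√(-6 + (¼)*(-6)²)*(-27))*(-5) = (√(-6 + (¼)*36)*(-27))*(-5) = (√(-6 + 9)*(-27))*(-5) = (√3*(-27))*(-5) = -27*√3*(-5) = 135*√3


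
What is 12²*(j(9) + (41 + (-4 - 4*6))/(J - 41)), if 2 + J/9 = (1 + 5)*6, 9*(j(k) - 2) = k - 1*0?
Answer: 116352/265 ≈ 439.06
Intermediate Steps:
j(k) = 2 + k/9 (j(k) = 2 + (k - 1*0)/9 = 2 + (k + 0)/9 = 2 + k/9)
J = 306 (J = -18 + 9*((1 + 5)*6) = -18 + 9*(6*6) = -18 + 9*36 = -18 + 324 = 306)
12²*(j(9) + (41 + (-4 - 4*6))/(J - 41)) = 12²*((2 + (⅑)*9) + (41 + (-4 - 4*6))/(306 - 41)) = 144*((2 + 1) + (41 + (-4 - 24))/265) = 144*(3 + (41 - 28)*(1/265)) = 144*(3 + 13*(1/265)) = 144*(3 + 13/265) = 144*(808/265) = 116352/265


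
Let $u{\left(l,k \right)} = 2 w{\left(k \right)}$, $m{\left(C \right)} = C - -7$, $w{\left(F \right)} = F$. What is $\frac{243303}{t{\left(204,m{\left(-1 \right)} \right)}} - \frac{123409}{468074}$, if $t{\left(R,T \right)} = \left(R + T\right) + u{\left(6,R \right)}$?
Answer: $\frac{9483961805}{24105811} \approx 393.43$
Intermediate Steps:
$m{\left(C \right)} = 7 + C$ ($m{\left(C \right)} = C + 7 = 7 + C$)
$u{\left(l,k \right)} = 2 k$
$t{\left(R,T \right)} = T + 3 R$ ($t{\left(R,T \right)} = \left(R + T\right) + 2 R = T + 3 R$)
$\frac{243303}{t{\left(204,m{\left(-1 \right)} \right)}} - \frac{123409}{468074} = \frac{243303}{\left(7 - 1\right) + 3 \cdot 204} - \frac{123409}{468074} = \frac{243303}{6 + 612} - \frac{123409}{468074} = \frac{243303}{618} - \frac{123409}{468074} = 243303 \cdot \frac{1}{618} - \frac{123409}{468074} = \frac{81101}{206} - \frac{123409}{468074} = \frac{9483961805}{24105811}$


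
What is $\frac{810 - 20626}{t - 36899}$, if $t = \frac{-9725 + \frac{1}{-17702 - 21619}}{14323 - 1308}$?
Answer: $\frac{10141091942040}{18883918507411} \approx 0.53702$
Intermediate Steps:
$t = - \frac{382396726}{511762815}$ ($t = \frac{-9725 + \frac{1}{-39321}}{13015} = \left(-9725 - \frac{1}{39321}\right) \frac{1}{13015} = \left(- \frac{382396726}{39321}\right) \frac{1}{13015} = - \frac{382396726}{511762815} \approx -0.74721$)
$\frac{810 - 20626}{t - 36899} = \frac{810 - 20626}{- \frac{382396726}{511762815} - 36899} = - \frac{19816}{- \frac{18883918507411}{511762815}} = \left(-19816\right) \left(- \frac{511762815}{18883918507411}\right) = \frac{10141091942040}{18883918507411}$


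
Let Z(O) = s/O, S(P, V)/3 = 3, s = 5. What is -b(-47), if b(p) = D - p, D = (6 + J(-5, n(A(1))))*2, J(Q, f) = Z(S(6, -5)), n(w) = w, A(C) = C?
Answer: -541/9 ≈ -60.111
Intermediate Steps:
S(P, V) = 9 (S(P, V) = 3*3 = 9)
Z(O) = 5/O
J(Q, f) = 5/9
D = 118/9 (D = (6 + 5/9)*2 = (59/9)*2 = 118/9 ≈ 13.111)
b(p) = 118/9 - p
-b(-47) = -(118/9 - 1*(-47)) = -(118/9 + 47) = -1*541/9 = -541/9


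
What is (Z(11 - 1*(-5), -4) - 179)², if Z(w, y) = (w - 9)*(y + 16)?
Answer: 9025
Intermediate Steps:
Z(w, y) = (-9 + w)*(16 + y)
(Z(11 - 1*(-5), -4) - 179)² = ((-144 - 9*(-4) + 16*(11 - 1*(-5)) + (11 - 1*(-5))*(-4)) - 179)² = ((-144 + 36 + 16*(11 + 5) + (11 + 5)*(-4)) - 179)² = ((-144 + 36 + 16*16 + 16*(-4)) - 179)² = ((-144 + 36 + 256 - 64) - 179)² = (84 - 179)² = (-95)² = 9025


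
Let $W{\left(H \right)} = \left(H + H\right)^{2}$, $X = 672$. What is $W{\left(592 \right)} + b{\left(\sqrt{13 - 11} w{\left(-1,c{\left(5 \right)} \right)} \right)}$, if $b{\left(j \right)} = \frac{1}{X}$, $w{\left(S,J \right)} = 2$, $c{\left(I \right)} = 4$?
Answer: $\frac{942047233}{672} \approx 1.4019 \cdot 10^{6}$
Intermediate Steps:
$W{\left(H \right)} = 4 H^{2}$ ($W{\left(H \right)} = \left(2 H\right)^{2} = 4 H^{2}$)
$b{\left(j \right)} = \frac{1}{672}$
$W{\left(592 \right)} + b{\left(\sqrt{13 - 11} w{\left(-1,c{\left(5 \right)} \right)} \right)} = 4 \cdot 592^{2} + \frac{1}{672} = 4 \cdot 350464 + \frac{1}{672} = 1401856 + \frac{1}{672} = \frac{942047233}{672}$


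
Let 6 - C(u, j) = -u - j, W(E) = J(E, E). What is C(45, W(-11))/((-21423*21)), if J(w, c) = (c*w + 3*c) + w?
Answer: -128/449883 ≈ -0.00028452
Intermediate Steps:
J(w, c) = w + 3*c + c*w (J(w, c) = (3*c + c*w) + w = w + 3*c + c*w)
W(E) = E² + 4*E (W(E) = E + 3*E + E*E = E + 3*E + E² = E² + 4*E)
C(u, j) = 6 + j + u (C(u, j) = 6 - (-u - j) = 6 - (-j - u) = 6 + (j + u) = 6 + j + u)
C(45, W(-11))/((-21423*21)) = (6 - 11*(4 - 11) + 45)/((-21423*21)) = (6 - 11*(-7) + 45)/(-449883) = (6 + 77 + 45)*(-1/449883) = 128*(-1/449883) = -128/449883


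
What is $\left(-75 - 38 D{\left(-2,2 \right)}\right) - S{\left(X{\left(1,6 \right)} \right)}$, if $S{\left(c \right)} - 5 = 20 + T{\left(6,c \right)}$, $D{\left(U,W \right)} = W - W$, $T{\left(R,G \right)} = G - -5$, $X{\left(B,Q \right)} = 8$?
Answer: $-113$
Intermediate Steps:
$T{\left(R,G \right)} = 5 + G$ ($T{\left(R,G \right)} = G + 5 = 5 + G$)
$D{\left(U,W \right)} = 0$
$S{\left(c \right)} = 30 + c$ ($S{\left(c \right)} = 5 + \left(20 + \left(5 + c\right)\right) = 5 + \left(25 + c\right) = 30 + c$)
$\left(-75 - 38 D{\left(-2,2 \right)}\right) - S{\left(X{\left(1,6 \right)} \right)} = \left(-75 - 0\right) - \left(30 + 8\right) = \left(-75 + 0\right) - 38 = -75 - 38 = -113$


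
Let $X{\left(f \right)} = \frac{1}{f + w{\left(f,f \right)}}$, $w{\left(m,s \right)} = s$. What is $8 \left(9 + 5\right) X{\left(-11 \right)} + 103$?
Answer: $\frac{1077}{11} \approx 97.909$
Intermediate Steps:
$X{\left(f \right)} = \frac{1}{2 f}$ ($X{\left(f \right)} = \frac{1}{f + f} = \frac{1}{2 f}$)
$8 \left(9 + 5\right) X{\left(-11 \right)} + 103 = 8 \left(9 + 5\right) \frac{1}{2 \left(-11\right)} + 103 = 8 \cdot 14 \cdot \frac{1}{2} \left(- \frac{1}{11}\right) + 103 = 112 \left(- \frac{1}{22}\right) + 103 = - \frac{56}{11} + 103 = \frac{1077}{11}$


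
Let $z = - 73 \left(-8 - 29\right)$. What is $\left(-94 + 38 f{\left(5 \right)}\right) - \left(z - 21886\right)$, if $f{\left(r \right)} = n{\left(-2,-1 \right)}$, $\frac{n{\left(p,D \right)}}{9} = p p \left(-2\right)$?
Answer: $16355$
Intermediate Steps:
$z = 2701$ ($z = \left(-73\right) \left(-37\right) = 2701$)
$n{\left(p,D \right)} = - 18 p^{2}$ ($n{\left(p,D \right)} = 9 p p \left(-2\right) = 9 p^{2} \left(-2\right) = 9 \left(- 2 p^{2}\right) = - 18 p^{2}$)
$f{\left(r \right)} = -72$ ($f{\left(r \right)} = - 18 \left(-2\right)^{2} = \left(-18\right) 4 = -72$)
$\left(-94 + 38 f{\left(5 \right)}\right) - \left(z - 21886\right) = \left(-94 + 38 \left(-72\right)\right) - \left(2701 - 21886\right) = \left(-94 - 2736\right) - \left(2701 - 21886\right) = -2830 - -19185 = -2830 + 19185 = 16355$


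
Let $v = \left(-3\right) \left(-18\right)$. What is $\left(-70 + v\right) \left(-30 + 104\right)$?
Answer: $-1184$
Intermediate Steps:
$v = 54$
$\left(-70 + v\right) \left(-30 + 104\right) = \left(-70 + 54\right) \left(-30 + 104\right) = \left(-16\right) 74 = -1184$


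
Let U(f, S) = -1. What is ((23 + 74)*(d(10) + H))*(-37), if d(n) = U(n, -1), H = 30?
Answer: -104081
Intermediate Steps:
d(n) = -1
((23 + 74)*(d(10) + H))*(-37) = ((23 + 74)*(-1 + 30))*(-37) = (97*29)*(-37) = 2813*(-37) = -104081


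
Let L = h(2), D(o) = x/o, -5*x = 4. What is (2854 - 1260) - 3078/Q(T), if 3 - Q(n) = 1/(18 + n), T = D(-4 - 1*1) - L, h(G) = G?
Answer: 648566/1187 ≈ 546.39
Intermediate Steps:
x = -⅘ (x = -⅕*4 = -⅘ ≈ -0.80000)
D(o) = -4/(5*o)
L = 2
T = -46/25 (T = -4/(5*(-4 - 1*1)) - 1*2 = -4/(5*(-4 - 1)) - 2 = -⅘/(-5) - 2 = -⅘*(-⅕) - 2 = 4/25 - 2 = -46/25 ≈ -1.8400)
Q(n) = 3 - 1/(18 + n)
(2854 - 1260) - 3078/Q(T) = (2854 - 1260) - 3078*(18 - 46/25)/(53 + 3*(-46/25)) = 1594 - 3078*404/(25*(53 - 138/25)) = 1594 - 3078/((25/404)*(1187/25)) = 1594 - 3078/1187/404 = 1594 - 3078*404/1187 = 1594 - 1243512/1187 = 648566/1187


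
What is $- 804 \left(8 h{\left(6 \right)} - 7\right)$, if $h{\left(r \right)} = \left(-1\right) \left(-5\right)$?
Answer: $-26532$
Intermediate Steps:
$h{\left(r \right)} = 5$
$- 804 \left(8 h{\left(6 \right)} - 7\right) = - 804 \left(8 \cdot 5 - 7\right) = - 804 \left(40 - 7\right) = \left(-804\right) 33 = -26532$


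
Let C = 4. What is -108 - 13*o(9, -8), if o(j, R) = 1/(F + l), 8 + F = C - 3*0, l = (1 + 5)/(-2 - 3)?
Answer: -211/2 ≈ -105.50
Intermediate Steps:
l = -6/5 (l = 6/(-5) = 6*(-⅕) = -6/5 ≈ -1.2000)
F = -4 (F = -8 + (4 - 3*0) = -8 + (4 + 0) = -8 + 4 = -4)
o(j, R) = -5/26 (o(j, R) = 1/(-4 - 6/5) = 1/(-26/5) = -5/26)
-108 - 13*o(9, -8) = -108 - 13*(-5/26) = -108 + 5/2 = -211/2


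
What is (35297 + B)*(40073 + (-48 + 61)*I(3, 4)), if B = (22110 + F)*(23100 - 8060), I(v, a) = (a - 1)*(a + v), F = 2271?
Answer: 14795908515802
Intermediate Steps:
I(v, a) = (-1 + a)*(a + v)
B = 366690240 (B = (22110 + 2271)*(23100 - 8060) = 24381*15040 = 366690240)
(35297 + B)*(40073 + (-48 + 61)*I(3, 4)) = (35297 + 366690240)*(40073 + (-48 + 61)*(4² - 1*4 - 1*3 + 4*3)) = 366725537*(40073 + 13*(16 - 4 - 3 + 12)) = 366725537*(40073 + 13*21) = 366725537*(40073 + 273) = 366725537*40346 = 14795908515802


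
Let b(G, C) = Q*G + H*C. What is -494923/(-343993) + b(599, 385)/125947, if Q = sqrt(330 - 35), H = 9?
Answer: 4886615602/3332683567 + 599*sqrt(295)/125947 ≈ 1.5480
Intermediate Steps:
Q = sqrt(295) ≈ 17.176
b(G, C) = 9*C + G*sqrt(295) (b(G, C) = sqrt(295)*G + 9*C = G*sqrt(295) + 9*C = 9*C + G*sqrt(295))
-494923/(-343993) + b(599, 385)/125947 = -494923/(-343993) + (9*385 + 599*sqrt(295))/125947 = -494923*(-1/343993) + (3465 + 599*sqrt(295))*(1/125947) = 38071/26461 + (3465/125947 + 599*sqrt(295)/125947) = 4886615602/3332683567 + 599*sqrt(295)/125947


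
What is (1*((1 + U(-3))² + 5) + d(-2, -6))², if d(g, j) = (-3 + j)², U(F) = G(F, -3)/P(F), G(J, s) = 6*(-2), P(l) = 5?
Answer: 4835601/625 ≈ 7737.0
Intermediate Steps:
G(J, s) = -12
U(F) = -12/5
(1*((1 + U(-3))² + 5) + d(-2, -6))² = (1*((1 - 12/5)² + 5) + (-3 - 6)²)² = (1*((-7/5)² + 5) + (-9)²)² = (1*(49/25 + 5) + 81)² = (1*(174/25) + 81)² = (174/25 + 81)² = (2199/25)² = 4835601/625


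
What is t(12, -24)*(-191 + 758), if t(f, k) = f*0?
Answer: 0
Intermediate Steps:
t(f, k) = 0
t(12, -24)*(-191 + 758) = 0*(-191 + 758) = 0*567 = 0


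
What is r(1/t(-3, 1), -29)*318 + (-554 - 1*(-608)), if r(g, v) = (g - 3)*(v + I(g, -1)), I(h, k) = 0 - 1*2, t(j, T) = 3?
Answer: 26342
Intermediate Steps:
I(h, k) = -2 (I(h, k) = 0 - 2 = -2)
r(g, v) = (-3 + g)*(-2 + v) (r(g, v) = (g - 3)*(v - 2) = (-3 + g)*(-2 + v))
r(1/t(-3, 1), -29)*318 + (-554 - 1*(-608)) = (6 - 3*(-29) - 2/3 - 29/3)*318 + (-554 - 1*(-608)) = (6 + 87 - 2*⅓ + (⅓)*(-29))*318 + (-554 + 608) = (6 + 87 - ⅔ - 29/3)*318 + 54 = (248/3)*318 + 54 = 26288 + 54 = 26342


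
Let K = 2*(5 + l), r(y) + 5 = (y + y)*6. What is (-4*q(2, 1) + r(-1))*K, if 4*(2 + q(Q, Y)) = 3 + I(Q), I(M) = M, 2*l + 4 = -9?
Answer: 42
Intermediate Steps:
l = -13/2 (l = -2 + (1/2)*(-9) = -2 - 9/2 = -13/2 ≈ -6.5000)
q(Q, Y) = -5/4 + Q/4 (q(Q, Y) = -2 + (3 + Q)/4 = -2 + (3/4 + Q/4) = -5/4 + Q/4)
r(y) = -5 + 12*y (r(y) = -5 + (y + y)*6 = -5 + (2*y)*6 = -5 + 12*y)
K = -3 (K = 2*(5 - 13/2) = 2*(-3/2) = -3)
(-4*q(2, 1) + r(-1))*K = (-4*(-5/4 + (1/4)*2) + (-5 + 12*(-1)))*(-3) = (-4*(-5/4 + 1/2) + (-5 - 12))*(-3) = (-4*(-3/4) - 17)*(-3) = (3 - 17)*(-3) = -14*(-3) = 42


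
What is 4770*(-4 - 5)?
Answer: -42930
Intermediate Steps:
4770*(-4 - 5) = 4770*(-9) = -42930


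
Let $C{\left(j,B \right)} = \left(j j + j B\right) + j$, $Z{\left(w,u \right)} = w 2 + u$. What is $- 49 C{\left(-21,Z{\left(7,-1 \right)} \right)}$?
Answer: $-7203$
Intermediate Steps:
$Z{\left(w,u \right)} = u + 2 w$ ($Z{\left(w,u \right)} = 2 w + u = u + 2 w$)
$C{\left(j,B \right)} = j + j^{2} + B j$ ($C{\left(j,B \right)} = \left(j^{2} + B j\right) + j = j + j^{2} + B j$)
$- 49 C{\left(-21,Z{\left(7,-1 \right)} \right)} = - 49 \left(- 21 \left(1 + \left(-1 + 2 \cdot 7\right) - 21\right)\right) = - 49 \left(- 21 \left(1 + \left(-1 + 14\right) - 21\right)\right) = - 49 \left(- 21 \left(1 + 13 - 21\right)\right) = - 49 \left(\left(-21\right) \left(-7\right)\right) = \left(-49\right) 147 = -7203$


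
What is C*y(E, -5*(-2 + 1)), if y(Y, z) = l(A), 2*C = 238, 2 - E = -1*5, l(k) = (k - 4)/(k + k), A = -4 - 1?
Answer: 1071/10 ≈ 107.10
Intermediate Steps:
A = -5
l(k) = (-4 + k)/(2*k) (l(k) = (-4 + k)/((2*k)) = (-4 + k)*(1/(2*k)) = (-4 + k)/(2*k))
E = 7 (E = 2 - (-1)*5 = 2 - 1*(-5) = 2 + 5 = 7)
C = 119 (C = (1/2)*238 = 119)
y(Y, z) = 9/10 (y(Y, z) = (1/2)*(-4 - 5)/(-5) = (1/2)*(-1/5)*(-9) = 9/10)
C*y(E, -5*(-2 + 1)) = 119*(9/10) = 1071/10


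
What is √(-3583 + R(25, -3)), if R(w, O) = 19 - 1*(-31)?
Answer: I*√3533 ≈ 59.439*I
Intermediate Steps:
R(w, O) = 50 (R(w, O) = 19 + 31 = 50)
√(-3583 + R(25, -3)) = √(-3583 + 50) = √(-3533) = I*√3533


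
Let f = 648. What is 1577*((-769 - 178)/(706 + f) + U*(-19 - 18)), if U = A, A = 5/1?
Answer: -396516149/1354 ≈ -2.9285e+5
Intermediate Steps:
A = 5 (A = 5*1 = 5)
U = 5
1577*((-769 - 178)/(706 + f) + U*(-19 - 18)) = 1577*((-769 - 178)/(706 + 648) + 5*(-19 - 18)) = 1577*(-947/1354 + 5*(-37)) = 1577*(-947*1/1354 - 185) = 1577*(-947/1354 - 185) = 1577*(-251437/1354) = -396516149/1354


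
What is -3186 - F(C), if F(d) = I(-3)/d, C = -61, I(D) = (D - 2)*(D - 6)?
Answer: -194301/61 ≈ -3185.3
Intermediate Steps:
I(D) = (-6 + D)*(-2 + D) (I(D) = (-2 + D)*(-6 + D) = (-6 + D)*(-2 + D))
F(d) = 45/d (F(d) = (12 + (-3)² - 8*(-3))/d = (12 + 9 + 24)/d = 45/d)
-3186 - F(C) = -3186 - 45/(-61) = -3186 - 45*(-1)/61 = -3186 - 1*(-45/61) = -3186 + 45/61 = -194301/61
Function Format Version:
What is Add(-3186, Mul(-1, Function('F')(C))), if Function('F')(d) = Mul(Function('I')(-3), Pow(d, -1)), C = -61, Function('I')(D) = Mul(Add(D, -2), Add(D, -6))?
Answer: Rational(-194301, 61) ≈ -3185.3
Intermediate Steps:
Function('I')(D) = Mul(Add(-6, D), Add(-2, D)) (Function('I')(D) = Mul(Add(-2, D), Add(-6, D)) = Mul(Add(-6, D), Add(-2, D)))
Function('F')(d) = Mul(45, Pow(d, -1)) (Function('F')(d) = Mul(Add(12, Pow(-3, 2), Mul(-8, -3)), Pow(d, -1)) = Mul(Add(12, 9, 24), Pow(d, -1)) = Mul(45, Pow(d, -1)))
Add(-3186, Mul(-1, Function('F')(C))) = Add(-3186, Mul(-1, Mul(45, Pow(-61, -1)))) = Add(-3186, Mul(-1, Mul(45, Rational(-1, 61)))) = Add(-3186, Mul(-1, Rational(-45, 61))) = Add(-3186, Rational(45, 61)) = Rational(-194301, 61)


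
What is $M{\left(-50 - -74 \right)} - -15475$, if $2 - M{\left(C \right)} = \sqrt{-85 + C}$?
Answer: $15477 - i \sqrt{61} \approx 15477.0 - 7.8102 i$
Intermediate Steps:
$M{\left(C \right)} = 2 - \sqrt{-85 + C}$
$M{\left(-50 - -74 \right)} - -15475 = \left(2 - \sqrt{-85 - -24}\right) - -15475 = \left(2 - \sqrt{-85 + \left(-50 + 74\right)}\right) + 15475 = \left(2 - \sqrt{-85 + 24}\right) + 15475 = \left(2 - \sqrt{-61}\right) + 15475 = \left(2 - i \sqrt{61}\right) + 15475 = 15477 - i \sqrt{61}$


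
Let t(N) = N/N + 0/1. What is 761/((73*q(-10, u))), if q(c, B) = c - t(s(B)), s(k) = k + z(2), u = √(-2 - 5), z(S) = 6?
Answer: -761/803 ≈ -0.94770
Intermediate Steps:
u = I*√7 (u = √(-7) = I*√7 ≈ 2.6458*I)
s(k) = 6 + k (s(k) = k + 6 = 6 + k)
t(N) = 1 (t(N) = 1 + 0*1 = 1 + 0 = 1)
q(c, B) = -1 + c (q(c, B) = c - 1*1 = c - 1 = -1 + c)
761/((73*q(-10, u))) = 761/((73*(-1 - 10))) = 761/((73*(-11))) = 761/(-803) = 761*(-1/803) = -761/803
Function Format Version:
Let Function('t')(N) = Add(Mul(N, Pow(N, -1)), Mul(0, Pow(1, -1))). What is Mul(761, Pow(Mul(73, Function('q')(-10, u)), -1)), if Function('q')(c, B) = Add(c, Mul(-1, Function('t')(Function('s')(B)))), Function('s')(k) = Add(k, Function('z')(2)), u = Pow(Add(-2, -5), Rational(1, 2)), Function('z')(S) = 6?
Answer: Rational(-761, 803) ≈ -0.94770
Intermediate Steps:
u = Mul(I, Pow(7, Rational(1, 2))) (u = Pow(-7, Rational(1, 2)) = Mul(I, Pow(7, Rational(1, 2))) ≈ Mul(2.6458, I))
Function('s')(k) = Add(6, k) (Function('s')(k) = Add(k, 6) = Add(6, k))
Function('t')(N) = 1 (Function('t')(N) = Add(1, Mul(0, 1)) = Add(1, 0) = 1)
Function('q')(c, B) = Add(-1, c) (Function('q')(c, B) = Add(c, Mul(-1, 1)) = Add(c, -1) = Add(-1, c))
Mul(761, Pow(Mul(73, Function('q')(-10, u)), -1)) = Mul(761, Pow(Mul(73, Add(-1, -10)), -1)) = Mul(761, Pow(Mul(73, -11), -1)) = Mul(761, Pow(-803, -1)) = Mul(761, Rational(-1, 803)) = Rational(-761, 803)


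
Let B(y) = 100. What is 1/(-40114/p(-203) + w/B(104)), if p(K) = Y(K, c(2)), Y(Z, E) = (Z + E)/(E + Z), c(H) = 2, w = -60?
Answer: -5/200573 ≈ -2.4929e-5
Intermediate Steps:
Y(Z, E) = 1 (Y(Z, E) = (E + Z)/(E + Z) = 1)
p(K) = 1
1/(-40114/p(-203) + w/B(104)) = 1/(-40114/1 - 60/100) = 1/(-40114*1 - 60*1/100) = 1/(-40114 - ⅗) = 1/(-200573/5) = -5/200573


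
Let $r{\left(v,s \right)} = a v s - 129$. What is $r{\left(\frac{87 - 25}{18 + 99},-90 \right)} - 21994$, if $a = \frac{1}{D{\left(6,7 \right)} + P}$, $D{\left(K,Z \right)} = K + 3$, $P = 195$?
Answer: $- \frac{14667704}{663} \approx -22123.0$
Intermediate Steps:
$D{\left(K,Z \right)} = 3 + K$
$a = \frac{1}{204}$ ($a = \frac{1}{\left(3 + 6\right) + 195} = \frac{1}{9 + 195} = \frac{1}{204} \approx 0.004902$)
$r{\left(v,s \right)} = -129 + \frac{s v}{204}$ ($r{\left(v,s \right)} = \frac{v}{204} s - 129 = \frac{s v}{204} - 129 = -129 + \frac{s v}{204}$)
$r{\left(\frac{87 - 25}{18 + 99},-90 \right)} - 21994 = \left(-129 + \frac{1}{204} \left(-90\right) \frac{87 - 25}{18 + 99}\right) - 21994 = \left(-129 + \frac{1}{204} \left(-90\right) \frac{62}{117}\right) - 21994 = \left(-129 - \frac{155}{663}\right) - 21994 = - \frac{85682}{663} - 21994 = - \frac{14667704}{663}$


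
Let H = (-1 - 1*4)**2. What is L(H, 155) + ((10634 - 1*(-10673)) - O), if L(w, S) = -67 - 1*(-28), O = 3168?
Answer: 18100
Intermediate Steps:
H = 25 (H = (-1 - 4)**2 = (-5)**2 = 25)
L(w, S) = -39 (L(w, S) = -67 + 28 = -39)
L(H, 155) + ((10634 - 1*(-10673)) - O) = -39 + ((10634 - 1*(-10673)) - 1*3168) = -39 + ((10634 + 10673) - 3168) = -39 + (21307 - 3168) = -39 + 18139 = 18100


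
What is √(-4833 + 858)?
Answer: 5*I*√159 ≈ 63.048*I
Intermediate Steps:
√(-4833 + 858) = √(-3975) = 5*I*√159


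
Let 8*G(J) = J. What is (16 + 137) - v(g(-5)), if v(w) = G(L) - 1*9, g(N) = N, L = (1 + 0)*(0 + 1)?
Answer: 1295/8 ≈ 161.88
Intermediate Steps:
L = 1 (L = 1*1 = 1)
G(J) = J/8
v(w) = -71/8 (v(w) = (⅛)*1 - 1*9 = ⅛ - 9 = -71/8)
(16 + 137) - v(g(-5)) = (16 + 137) - 1*(-71/8) = 153 + 71/8 = 1295/8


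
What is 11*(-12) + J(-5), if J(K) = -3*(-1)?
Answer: -129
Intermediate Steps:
J(K) = 3
11*(-12) + J(-5) = 11*(-12) + 3 = -132 + 3 = -129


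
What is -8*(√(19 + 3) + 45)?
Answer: -360 - 8*√22 ≈ -397.52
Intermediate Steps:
-8*(√(19 + 3) + 45) = -8*(√22 + 45) = -8*(45 + √22) = -360 - 8*√22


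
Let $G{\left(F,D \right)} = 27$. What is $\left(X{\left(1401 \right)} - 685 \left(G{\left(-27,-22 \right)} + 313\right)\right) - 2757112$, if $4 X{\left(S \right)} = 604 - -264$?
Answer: $-2989795$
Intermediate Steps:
$X{\left(S \right)} = 217$ ($X{\left(S \right)} = \frac{604 - -264}{4} = \frac{604 + 264}{4} = \frac{1}{4} \cdot 868 = 217$)
$\left(X{\left(1401 \right)} - 685 \left(G{\left(-27,-22 \right)} + 313\right)\right) - 2757112 = \left(217 - 685 \left(27 + 313\right)\right) - 2757112 = \left(217 - 232900\right) - 2757112 = -232683 - 2757112 = -2989795$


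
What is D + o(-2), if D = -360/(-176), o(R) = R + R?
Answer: -43/22 ≈ -1.9545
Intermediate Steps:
o(R) = 2*R
D = 45/22 (D = -360*(-1/176) = 45/22 ≈ 2.0455)
D + o(-2) = 45/22 + 2*(-2) = 45/22 - 4 = -43/22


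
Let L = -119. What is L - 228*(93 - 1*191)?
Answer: 22225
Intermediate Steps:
L - 228*(93 - 1*191) = -119 - 228*(93 - 1*191) = -119 - 228*(93 - 191) = -119 - 228*(-98) = -119 + 22344 = 22225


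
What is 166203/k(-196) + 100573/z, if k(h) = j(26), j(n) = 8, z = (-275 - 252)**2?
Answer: 46160197571/2221832 ≈ 20776.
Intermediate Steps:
z = 277729 (z = (-527)**2 = 277729)
k(h) = 8
166203/k(-196) + 100573/z = 166203/8 + 100573/277729 = 46160197571/2221832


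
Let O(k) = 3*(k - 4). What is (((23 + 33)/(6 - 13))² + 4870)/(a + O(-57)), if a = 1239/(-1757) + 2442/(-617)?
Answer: -382056889/14531406 ≈ -26.292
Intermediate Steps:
a = -722151/154867 (a = 1239*(-1/1757) + 2442*(-1/617) = -177/251 - 2442/617 = -722151/154867 ≈ -4.6630)
O(k) = -12 + 3*k (O(k) = 3*(-4 + k) = -12 + 3*k)
(((23 + 33)/(6 - 13))² + 4870)/(a + O(-57)) = (((23 + 33)/(6 - 13))² + 4870)/(-722151/154867 + (-12 + 3*(-57))) = ((56/(-7))² + 4870)/(-722151/154867 + (-12 - 171)) = ((56*(-⅐))² + 4870)/(-722151/154867 - 183) = ((-8)² + 4870)/(-29062812/154867) = (64 + 4870)*(-154867/29062812) = 4934*(-154867/29062812) = -382056889/14531406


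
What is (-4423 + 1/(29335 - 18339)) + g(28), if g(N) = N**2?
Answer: -40014443/10996 ≈ -3639.0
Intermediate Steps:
(-4423 + 1/(29335 - 18339)) + g(28) = (-4423 + 1/(29335 - 18339)) + 28**2 = (-4423 + 1/10996) + 784 = -48635307/10996 + 784 = -40014443/10996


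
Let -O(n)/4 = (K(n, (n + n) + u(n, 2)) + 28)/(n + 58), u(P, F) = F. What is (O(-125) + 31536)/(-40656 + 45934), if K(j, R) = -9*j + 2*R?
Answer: 151110/25259 ≈ 5.9824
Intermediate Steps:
O(n) = -4*(32 - 5*n)/(58 + n) (O(n) = -4*((-9*n + 2*((n + n) + 2)) + 28)/(n + 58) = -4*((-9*n + 2*(2*n + 2)) + 28)/(58 + n) = -4*((-9*n + 2*(2 + 2*n)) + 28)/(58 + n) = -4*((-9*n + (4 + 4*n)) + 28)/(58 + n) = -4*((4 - 5*n) + 28)/(58 + n) = -4*(32 - 5*n)/(58 + n))
(O(-125) + 31536)/(-40656 + 45934) = (4*(-32 + 5*(-125))/(58 - 125) + 31536)/(-40656 + 45934) = (4*(-32 - 625)/(-67) + 31536)/5278 = (4*(-1/67)*(-657) + 31536)*(1/5278) = (2628/67 + 31536)*(1/5278) = (2115540/67)*(1/5278) = 151110/25259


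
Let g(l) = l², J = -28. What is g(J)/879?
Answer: 784/879 ≈ 0.89192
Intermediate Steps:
g(J)/879 = (-28)²/879 = 784*(1/879) = 784/879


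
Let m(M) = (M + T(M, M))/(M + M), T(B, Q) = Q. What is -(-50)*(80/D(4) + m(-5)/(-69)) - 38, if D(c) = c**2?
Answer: 14578/69 ≈ 211.28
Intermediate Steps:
m(M) = 1 (m(M) = (M + M)/(M + M) = (2*M)/((2*M)) = (2*M)*(1/(2*M)) = 1)
-(-50)*(80/D(4) + m(-5)/(-69)) - 38 = -(-50)*(80/(4**2) + 1/(-69)) - 38 = -(-50)*(80/16 + 1*(-1/69)) - 38 = -(-50)*(80*(1/16) - 1/69) - 38 = -(-50)*(5 - 1/69) - 38 = -(-50)*344/69 - 38 = -50*(-344/69) - 38 = 17200/69 - 38 = 14578/69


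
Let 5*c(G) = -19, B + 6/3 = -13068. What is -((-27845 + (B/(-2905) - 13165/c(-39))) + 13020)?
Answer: 125359184/11039 ≈ 11356.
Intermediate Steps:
B = -13070 (B = -2 - 13068 = -13070)
c(G) = -19/5 (c(G) = (1/5)*(-19) = -19/5)
-((-27845 + (B/(-2905) - 13165/c(-39))) + 13020) = -((-27845 + (-13070/(-2905) - 13165/(-19/5))) + 13020) = -((-27845 + (-13070*(-1/2905) - 13165*(-5/19))) + 13020) = -((-27845 + (2614/581 + 65825/19)) + 13020) = -((-27845 + 38293991/11039) + 13020) = -(-269086964/11039 + 13020) = -1*(-125359184/11039) = 125359184/11039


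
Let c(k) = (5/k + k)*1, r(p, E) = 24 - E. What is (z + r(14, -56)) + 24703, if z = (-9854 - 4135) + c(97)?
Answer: 1056432/97 ≈ 10891.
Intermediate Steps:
c(k) = k + 5/k (c(k) = (k + 5/k)*1 = k + 5/k)
z = -1347519/97 (z = (-9854 - 4135) + (97 + 5/97) = -13989 + (97 + 5*(1/97)) = -13989 + (97 + 5/97) = -13989 + 9414/97 = -1347519/97 ≈ -13892.)
(z + r(14, -56)) + 24703 = (-1347519/97 + (24 - 1*(-56))) + 24703 = (-1347519/97 + (24 + 56)) + 24703 = (-1347519/97 + 80) + 24703 = -1339759/97 + 24703 = 1056432/97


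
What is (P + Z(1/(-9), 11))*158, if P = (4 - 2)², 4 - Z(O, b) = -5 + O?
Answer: 18644/9 ≈ 2071.6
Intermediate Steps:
Z(O, b) = 9 - O (Z(O, b) = 4 - (-5 + O) = 4 + (5 - O) = 9 - O)
P = 4 (P = 2² = 4)
(P + Z(1/(-9), 11))*158 = (4 + (9 - 1/(-9)))*158 = (4 + (9 - 1*(-⅑)))*158 = (4 + (9 + ⅑))*158 = (4 + 82/9)*158 = (118/9)*158 = 18644/9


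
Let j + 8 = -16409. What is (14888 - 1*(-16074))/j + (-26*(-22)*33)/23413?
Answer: -31925078/29567017 ≈ -1.0798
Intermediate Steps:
j = -16417 (j = -8 - 16409 = -16417)
(14888 - 1*(-16074))/j + (-26*(-22)*33)/23413 = (14888 - 1*(-16074))/(-16417) + (-26*(-22)*33)/23413 = (14888 + 16074)*(-1/16417) + (572*33)*(1/23413) = 30962*(-1/16417) + 18876*(1/23413) = -30962/16417 + 1452/1801 = -31925078/29567017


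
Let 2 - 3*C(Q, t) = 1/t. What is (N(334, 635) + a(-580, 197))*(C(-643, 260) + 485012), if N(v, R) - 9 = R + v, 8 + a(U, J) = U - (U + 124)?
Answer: 53341692939/130 ≈ 4.1032e+8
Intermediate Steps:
C(Q, t) = ⅔ - 1/(3*t)
a(U, J) = -132 (a(U, J) = -8 + (U - (U + 124)) = -8 + (U - (124 + U)) = -8 + (U + (-124 - U)) = -8 - 124 = -132)
N(v, R) = 9 + R + v (N(v, R) = 9 + (R + v) = 9 + R + v)
(N(334, 635) + a(-580, 197))*(C(-643, 260) + 485012) = ((9 + 635 + 334) - 132)*((⅓)*(-1 + 2*260)/260 + 485012) = (978 - 132)*((⅓)*(1/260)*(-1 + 520) + 485012) = 846*((⅓)*(1/260)*519 + 485012) = 846*(173/260 + 485012) = 846*(126103293/260) = 53341692939/130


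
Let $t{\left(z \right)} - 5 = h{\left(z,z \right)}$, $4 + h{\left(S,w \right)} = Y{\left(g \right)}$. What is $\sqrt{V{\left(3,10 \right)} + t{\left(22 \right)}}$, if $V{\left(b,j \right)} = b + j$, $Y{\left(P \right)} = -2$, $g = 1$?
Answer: $2 \sqrt{3} \approx 3.4641$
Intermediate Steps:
$h{\left(S,w \right)} = -6$ ($h{\left(S,w \right)} = -4 - 2 = -6$)
$t{\left(z \right)} = -1$ ($t{\left(z \right)} = 5 - 6 = -1$)
$\sqrt{V{\left(3,10 \right)} + t{\left(22 \right)}} = \sqrt{\left(3 + 10\right) - 1} = \sqrt{13 - 1} = \sqrt{12} = 2 \sqrt{3}$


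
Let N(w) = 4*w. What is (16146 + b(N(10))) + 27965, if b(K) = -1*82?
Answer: 44029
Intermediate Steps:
b(K) = -82
(16146 + b(N(10))) + 27965 = (16146 - 82) + 27965 = 16064 + 27965 = 44029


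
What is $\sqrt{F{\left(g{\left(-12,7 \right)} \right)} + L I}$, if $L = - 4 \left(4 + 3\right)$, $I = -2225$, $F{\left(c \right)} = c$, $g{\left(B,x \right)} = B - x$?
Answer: $\sqrt{62281} \approx 249.56$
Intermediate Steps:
$L = -28$ ($L = \left(-4\right) 7 = -28$)
$\sqrt{F{\left(g{\left(-12,7 \right)} \right)} + L I} = \sqrt{\left(-12 - 7\right) - -62300} = \sqrt{\left(-12 - 7\right) + 62300} = \sqrt{-19 + 62300} = \sqrt{62281}$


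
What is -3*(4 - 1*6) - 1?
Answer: 5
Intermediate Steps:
-3*(4 - 1*6) - 1 = -3*(4 - 6) - 1 = -3*(-2) - 1 = 6 - 1 = 5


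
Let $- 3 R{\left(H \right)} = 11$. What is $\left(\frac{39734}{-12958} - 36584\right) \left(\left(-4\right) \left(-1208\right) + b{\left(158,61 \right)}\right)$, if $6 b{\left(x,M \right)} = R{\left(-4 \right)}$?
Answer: $- \frac{20614844794895}{116622} \approx -1.7677 \cdot 10^{8}$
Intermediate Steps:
$R{\left(H \right)} = - \frac{11}{3}$ ($R{\left(H \right)} = \left(- \frac{1}{3}\right) 11 = - \frac{11}{3}$)
$b{\left(x,M \right)} = - \frac{11}{18}$ ($b{\left(x,M \right)} = \frac{1}{6} \left(- \frac{11}{3}\right) = - \frac{11}{18}$)
$\left(\frac{39734}{-12958} - 36584\right) \left(\left(-4\right) \left(-1208\right) + b{\left(158,61 \right)}\right) = \left(\frac{39734}{-12958} - 36584\right) \left(\left(-4\right) \left(-1208\right) - \frac{11}{18}\right) = \left(39734 \left(- \frac{1}{12958}\right) - 36584\right) \left(4832 - \frac{11}{18}\right) = \left(- \frac{19867}{6479} - 36584\right) \frac{86965}{18} = \left(- \frac{237047603}{6479}\right) \frac{86965}{18} = - \frac{20614844794895}{116622}$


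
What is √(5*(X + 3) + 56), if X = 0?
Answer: √71 ≈ 8.4261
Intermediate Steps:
√(5*(X + 3) + 56) = √(5*(0 + 3) + 56) = √(5*3 + 56) = √(15 + 56) = √71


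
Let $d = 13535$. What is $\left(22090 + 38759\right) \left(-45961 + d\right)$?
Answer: $-1973089674$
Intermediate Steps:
$\left(22090 + 38759\right) \left(-45961 + d\right) = \left(22090 + 38759\right) \left(-45961 + 13535\right) = 60849 \left(-32426\right) = -1973089674$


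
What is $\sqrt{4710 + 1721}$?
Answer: $\sqrt{6431} \approx 80.193$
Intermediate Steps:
$\sqrt{4710 + 1721} = \sqrt{6431}$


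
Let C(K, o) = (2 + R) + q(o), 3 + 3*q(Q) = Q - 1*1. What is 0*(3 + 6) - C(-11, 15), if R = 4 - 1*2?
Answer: -23/3 ≈ -7.6667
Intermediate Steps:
R = 2 (R = 4 - 2 = 2)
q(Q) = -4/3 + Q/3 (q(Q) = -1 + (Q - 1*1)/3 = -1 + (Q - 1)/3 = -1 + (-1 + Q)/3 = -1 + (-1/3 + Q/3) = -4/3 + Q/3)
C(K, o) = 8/3 + o/3 (C(K, o) = (2 + 2) + (-4/3 + o/3) = 4 + (-4/3 + o/3) = 8/3 + o/3)
0*(3 + 6) - C(-11, 15) = 0*(3 + 6) - (8/3 + (1/3)*15) = 0*9 - (8/3 + 5) = 0 - 1*23/3 = 0 - 23/3 = -23/3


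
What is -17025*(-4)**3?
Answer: 1089600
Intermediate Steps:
-17025*(-4)**3 = -17025*(-64) = 1089600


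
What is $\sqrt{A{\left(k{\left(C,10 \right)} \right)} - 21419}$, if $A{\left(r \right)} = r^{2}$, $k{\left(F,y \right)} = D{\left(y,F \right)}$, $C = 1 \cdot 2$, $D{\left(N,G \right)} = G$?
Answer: $i \sqrt{21415} \approx 146.34 i$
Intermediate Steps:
$C = 2$
$k{\left(F,y \right)} = F$
$\sqrt{A{\left(k{\left(C,10 \right)} \right)} - 21419} = \sqrt{2^{2} - 21419} = \sqrt{4 - 21419} = \sqrt{-21415} = i \sqrt{21415}$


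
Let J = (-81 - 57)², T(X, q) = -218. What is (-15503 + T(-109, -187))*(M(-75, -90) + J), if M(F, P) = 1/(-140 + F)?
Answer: -64368989939/215 ≈ -2.9939e+8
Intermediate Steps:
J = 19044 (J = (-138)² = 19044)
(-15503 + T(-109, -187))*(M(-75, -90) + J) = (-15503 - 218)*(1/(-140 - 75) + 19044) = -15721*(1/(-215) + 19044) = -15721*(-1/215 + 19044) = -15721*4094459/215 = -64368989939/215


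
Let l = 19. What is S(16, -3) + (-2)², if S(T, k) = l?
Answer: 23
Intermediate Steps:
S(T, k) = 19
S(16, -3) + (-2)² = 19 + (-2)² = 19 + 4 = 23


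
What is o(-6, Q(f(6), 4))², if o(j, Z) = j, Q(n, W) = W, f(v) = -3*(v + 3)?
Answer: 36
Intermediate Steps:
f(v) = -9 - 3*v (f(v) = -3*(3 + v) = -9 - 3*v)
o(-6, Q(f(6), 4))² = (-6)² = 36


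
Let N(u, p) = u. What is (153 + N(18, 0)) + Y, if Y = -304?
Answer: -133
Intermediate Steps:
(153 + N(18, 0)) + Y = (153 + 18) - 304 = 171 - 304 = -133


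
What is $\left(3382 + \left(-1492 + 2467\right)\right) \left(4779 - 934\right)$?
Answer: $16752665$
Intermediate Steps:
$\left(3382 + \left(-1492 + 2467\right)\right) \left(4779 - 934\right) = \left(3382 + 975\right) 3845 = 4357 \cdot 3845 = 16752665$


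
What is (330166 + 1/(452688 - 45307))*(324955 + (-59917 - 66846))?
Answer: 26657488983113424/407381 ≈ 6.5436e+10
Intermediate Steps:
(330166 + 1/(452688 - 45307))*(324955 + (-59917 - 66846)) = (330166 + 1/407381)*(324955 - 126763) = (330166 + 1/407381)*198192 = (134503355247/407381)*198192 = 26657488983113424/407381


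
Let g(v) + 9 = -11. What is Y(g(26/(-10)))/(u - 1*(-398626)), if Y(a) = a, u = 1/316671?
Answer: -6333420/126233294047 ≈ -5.0172e-5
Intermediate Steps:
u = 1/316671 ≈ 3.1579e-6
g(v) = -20 (g(v) = -9 - 11 = -20)
Y(g(26/(-10)))/(u - 1*(-398626)) = -20/(1/316671 - 1*(-398626)) = -20/(1/316671 + 398626) = -20/126233294047/316671 = -20*316671/126233294047 = -6333420/126233294047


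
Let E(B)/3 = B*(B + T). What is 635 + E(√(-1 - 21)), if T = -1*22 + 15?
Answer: 569 - 21*I*√22 ≈ 569.0 - 98.499*I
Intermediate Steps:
T = -7 (T = -22 + 15 = -7)
E(B) = 3*B*(-7 + B) (E(B) = 3*(B*(B - 7)) = 3*(B*(-7 + B)) = 3*B*(-7 + B))
635 + E(√(-1 - 21)) = 635 + 3*√(-1 - 21)*(-7 + √(-1 - 21)) = 635 + 3*√(-22)*(-7 + √(-22)) = 635 + 3*(I*√22)*(-7 + I*√22) = 635 + 3*I*√22*(-7 + I*√22)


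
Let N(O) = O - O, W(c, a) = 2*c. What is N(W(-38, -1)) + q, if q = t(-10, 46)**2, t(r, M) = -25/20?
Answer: 25/16 ≈ 1.5625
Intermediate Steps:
t(r, M) = -5/4 (t(r, M) = -25*1/20 = -5/4)
N(O) = 0
q = 25/16 (q = (-5/4)**2 = 25/16 ≈ 1.5625)
N(W(-38, -1)) + q = 0 + 25/16 = 25/16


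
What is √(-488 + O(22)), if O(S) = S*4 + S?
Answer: 3*I*√42 ≈ 19.442*I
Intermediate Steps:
O(S) = 5*S (O(S) = 4*S + S = 5*S)
√(-488 + O(22)) = √(-488 + 5*22) = √(-488 + 110) = √(-378) = 3*I*√42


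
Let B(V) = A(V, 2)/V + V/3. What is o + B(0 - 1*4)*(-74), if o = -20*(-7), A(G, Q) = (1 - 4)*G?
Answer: 1382/3 ≈ 460.67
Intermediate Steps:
A(G, Q) = -3*G
B(V) = -3 + V/3 (B(V) = (-3*V)/V + V/3 = -3 + V*(⅓) = -3 + V/3)
o = 140
o + B(0 - 1*4)*(-74) = 140 + (-3 + (0 - 1*4)/3)*(-74) = 140 + (-3 + (0 - 4)/3)*(-74) = 140 + (-3 + (⅓)*(-4))*(-74) = 140 + (-3 - 4/3)*(-74) = 140 - 13/3*(-74) = 140 + 962/3 = 1382/3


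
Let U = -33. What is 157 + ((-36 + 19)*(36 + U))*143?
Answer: -7136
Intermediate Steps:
157 + ((-36 + 19)*(36 + U))*143 = 157 + ((-36 + 19)*(36 - 33))*143 = 157 - 17*3*143 = 157 - 51*143 = 157 - 7293 = -7136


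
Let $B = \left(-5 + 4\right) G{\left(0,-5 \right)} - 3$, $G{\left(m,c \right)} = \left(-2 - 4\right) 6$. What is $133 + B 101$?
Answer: $3466$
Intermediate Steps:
$G{\left(m,c \right)} = -36$ ($G{\left(m,c \right)} = \left(-6\right) 6 = -36$)
$B = 33$ ($B = \left(-5 + 4\right) \left(-36\right) - 3 = \left(-1\right) \left(-36\right) - 3 = 36 - 3 = 33$)
$133 + B 101 = 133 + 33 \cdot 101 = 133 + 3333 = 3466$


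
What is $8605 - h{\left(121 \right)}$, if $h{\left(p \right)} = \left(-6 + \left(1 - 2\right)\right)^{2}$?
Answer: $8556$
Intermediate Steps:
$h{\left(p \right)} = 49$ ($h{\left(p \right)} = \left(-6 - 1\right)^{2} = \left(-7\right)^{2} = 49$)
$8605 - h{\left(121 \right)} = 8605 - 49 = 8556$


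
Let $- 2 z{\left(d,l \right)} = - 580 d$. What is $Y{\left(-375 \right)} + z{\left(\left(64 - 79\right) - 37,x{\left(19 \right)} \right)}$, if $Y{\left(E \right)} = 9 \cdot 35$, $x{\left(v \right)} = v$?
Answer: $-14765$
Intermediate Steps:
$z{\left(d,l \right)} = 290 d$ ($z{\left(d,l \right)} = - \frac{\left(-580\right) d}{2} = 290 d$)
$Y{\left(E \right)} = 315$
$Y{\left(-375 \right)} + z{\left(\left(64 - 79\right) - 37,x{\left(19 \right)} \right)} = 315 + 290 \left(\left(64 - 79\right) - 37\right) = 315 + 290 \left(-15 - 37\right) = 315 + 290 \left(-52\right) = 315 - 15080 = -14765$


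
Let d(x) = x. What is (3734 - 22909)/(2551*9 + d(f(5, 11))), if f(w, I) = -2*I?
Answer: -19175/22937 ≈ -0.83599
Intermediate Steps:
(3734 - 22909)/(2551*9 + d(f(5, 11))) = (3734 - 22909)/(2551*9 - 2*11) = -19175/(22959 - 22) = -19175/22937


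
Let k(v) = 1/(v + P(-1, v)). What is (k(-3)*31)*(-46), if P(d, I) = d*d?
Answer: 713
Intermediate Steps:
P(d, I) = d²
k(v) = 1/(1 + v) (k(v) = 1/(v + (-1)²) = 1/(v + 1) = 1/(1 + v))
(k(-3)*31)*(-46) = (31/(1 - 3))*(-46) = (31/(-2))*(-46) = -½*31*(-46) = -31/2*(-46) = 713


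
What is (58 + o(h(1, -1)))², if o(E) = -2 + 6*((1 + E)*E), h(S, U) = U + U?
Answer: 4624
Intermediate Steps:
h(S, U) = 2*U
o(E) = -2 + 6*E*(1 + E) (o(E) = -2 + 6*(E*(1 + E)) = -2 + 6*E*(1 + E))
(58 + o(h(1, -1)))² = (58 + (-2 + 6*(2*(-1)) + 6*(2*(-1))²))² = (58 + (-2 + 6*(-2) + 6*(-2)²))² = (58 + (-2 - 12 + 6*4))² = (58 + (-2 - 12 + 24))² = (58 + 10)² = 68² = 4624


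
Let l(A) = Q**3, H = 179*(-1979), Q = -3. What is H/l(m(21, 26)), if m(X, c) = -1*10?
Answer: 354241/27 ≈ 13120.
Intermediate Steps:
m(X, c) = -10
H = -354241
l(A) = -27 (l(A) = (-3)**3 = -27)
H/l(m(21, 26)) = -354241/(-27) = -354241*(-1/27) = 354241/27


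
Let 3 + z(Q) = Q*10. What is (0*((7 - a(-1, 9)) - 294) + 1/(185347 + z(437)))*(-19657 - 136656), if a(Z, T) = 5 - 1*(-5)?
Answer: -156313/189714 ≈ -0.82394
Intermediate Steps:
a(Z, T) = 10 (a(Z, T) = 5 + 5 = 10)
z(Q) = -3 + 10*Q (z(Q) = -3 + Q*10 = -3 + 10*Q)
(0*((7 - a(-1, 9)) - 294) + 1/(185347 + z(437)))*(-19657 - 136656) = (0*((7 - 1*10) - 294) + 1/(185347 + (-3 + 10*437)))*(-19657 - 136656) = (0*((7 - 10) - 294) + 1/(185347 + (-3 + 4370)))*(-156313) = (0*(-3 - 294) + 1/(185347 + 4367))*(-156313) = (0*(-297) + 1/189714)*(-156313) = (0 + 1/189714)*(-156313) = (1/189714)*(-156313) = -156313/189714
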